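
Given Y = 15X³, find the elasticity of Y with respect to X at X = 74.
Elasticity = 3

Elasticity = (dY/dX) · (X/Y)

dY/dX = 45·X²
At X = 74: dY/dX = 246420, Y = 6078360

Elasticity = 246420 · (74 / 6078360) = 3

Interpretation: for a small percentage change in X, the percentage change in Y is approximately 3.00 times as large.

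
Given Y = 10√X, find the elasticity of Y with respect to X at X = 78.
Elasticity = 1/2

Elasticity = (dY/dX) · (X/Y)

dY/dX = 5/√X
At X = 78: dY/dX = 5·√78/78, Y = 10·√78

Elasticity = (5·√78/78) · (78 / (10·√78)) = 1/2

Interpretation: for a small percentage change in X, the percentage change in Y is approximately 0.50 times as large.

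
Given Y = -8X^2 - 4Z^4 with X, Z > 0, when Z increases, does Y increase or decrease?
Y decreases

Taking the partial derivative:
∂Y/∂Z = -16Z^3

∂Y/∂Z = -16Z^3 < 0 (assuming positive values)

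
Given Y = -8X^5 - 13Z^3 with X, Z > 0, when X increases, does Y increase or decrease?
Y decreases

Taking the partial derivative:
∂Y/∂X = -40X^4

∂Y/∂X = -40X^4 < 0 (assuming positive values)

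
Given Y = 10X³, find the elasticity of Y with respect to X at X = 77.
Elasticity = 3

Elasticity = (dY/dX) · (X/Y)

dY/dX = 30·X²
At X = 77: dY/dX = 177870, Y = 4565330

Elasticity = 177870 · (77 / 4565330) = 3

Interpretation: for a small percentage change in X, the percentage change in Y is approximately 3.00 times as large.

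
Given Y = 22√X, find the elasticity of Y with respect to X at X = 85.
Elasticity = 1/2

Elasticity = (dY/dX) · (X/Y)

dY/dX = 11/√X
At X = 85: dY/dX = 11·√85/85, Y = 22·√85

Elasticity = (11·√85/85) · (85 / (22·√85)) = 1/2

Interpretation: for a small percentage change in X, the percentage change in Y is approximately 0.50 times as large.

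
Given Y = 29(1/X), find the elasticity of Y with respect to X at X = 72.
Elasticity = -1

Elasticity = (dY/dX) · (X/Y)

dY/dX = -29/X²
At X = 72: dY/dX = -29/5184, Y = 29/72

Elasticity = (-29/5184) · (72 / (29/72)) = -1

Interpretation: for a small percentage change in X, the percentage change in Y is approximately -1.00 times as large.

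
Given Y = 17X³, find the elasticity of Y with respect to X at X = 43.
Elasticity = 3

Elasticity = (dY/dX) · (X/Y)

dY/dX = 51·X²
At X = 43: dY/dX = 94299, Y = 1351619

Elasticity = 94299 · (43 / 1351619) = 3

Interpretation: for a small percentage change in X, the percentage change in Y is approximately 3.00 times as large.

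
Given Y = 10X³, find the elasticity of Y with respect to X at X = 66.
Elasticity = 3

Elasticity = (dY/dX) · (X/Y)

dY/dX = 30·X²
At X = 66: dY/dX = 130680, Y = 2874960

Elasticity = 130680 · (66 / 2874960) = 3

Interpretation: for a small percentage change in X, the percentage change in Y is approximately 3.00 times as large.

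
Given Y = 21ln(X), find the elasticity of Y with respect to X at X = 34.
Elasticity = 1/ln(34) ≈ 0.2836

Elasticity = (dY/dX) · (X/Y)

dY/dX = 21/X
At X = 34: dY/dX = 21/34, Y = 21·ln(34)

Elasticity = (21/34) · (34 / (21·ln(34))) = 1/ln(34) ≈ 0.2836

Interpretation: for a small percentage change in X, the percentage change in Y is approximately 0.28 times as large.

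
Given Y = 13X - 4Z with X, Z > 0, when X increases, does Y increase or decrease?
Y increases

Taking the partial derivative:
∂Y/∂X = 13

∂Y/∂X = 13 > 0 (assuming positive values)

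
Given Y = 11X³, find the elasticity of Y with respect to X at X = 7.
Elasticity = 3

Elasticity = (dY/dX) · (X/Y)

dY/dX = 33·X²
At X = 7: dY/dX = 1617, Y = 3773

Elasticity = 1617 · (7 / 3773) = 3

Interpretation: for a small percentage change in X, the percentage change in Y is approximately 3.00 times as large.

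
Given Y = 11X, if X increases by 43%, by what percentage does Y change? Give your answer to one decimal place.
43.0%

For Y = 11X:
If X → X(1 + 0.43)
Then Y → Y · (1 + 0.43)^1
     = Y · 1.4300

Percentage change = ((1 + 0.43)^1 − 1) × 100% = 43.0%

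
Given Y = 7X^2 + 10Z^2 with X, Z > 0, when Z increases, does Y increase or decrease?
Y increases

Taking the partial derivative:
∂Y/∂Z = 20Z

∂Y/∂Z = 20Z > 0 (assuming positive values)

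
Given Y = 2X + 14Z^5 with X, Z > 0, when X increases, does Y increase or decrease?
Y increases

Taking the partial derivative:
∂Y/∂X = 2

∂Y/∂X = 2 > 0 (assuming positive values)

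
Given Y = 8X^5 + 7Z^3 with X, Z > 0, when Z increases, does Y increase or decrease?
Y increases

Taking the partial derivative:
∂Y/∂Z = 21Z^2

∂Y/∂Z = 21Z^2 > 0 (assuming positive values)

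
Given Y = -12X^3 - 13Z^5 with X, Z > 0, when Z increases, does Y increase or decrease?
Y decreases

Taking the partial derivative:
∂Y/∂Z = -65Z^4

∂Y/∂Z = -65Z^4 < 0 (assuming positive values)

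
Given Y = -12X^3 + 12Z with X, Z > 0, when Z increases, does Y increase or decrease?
Y increases

Taking the partial derivative:
∂Y/∂Z = 12

∂Y/∂Z = 12 > 0 (assuming positive values)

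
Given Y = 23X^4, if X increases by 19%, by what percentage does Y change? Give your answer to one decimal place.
100.5%

For Y = 23X^4:
If X → X(1 + 0.19)
Then Y → Y · (1 + 0.19)^4
     ≈ Y · 2.0053

Percentage change = ((1 + 0.19)^4 − 1) × 100% ≈ 100.5%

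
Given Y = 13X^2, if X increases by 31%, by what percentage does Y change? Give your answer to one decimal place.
71.6%

For Y = 13X^2:
If X → X(1 + 0.31)
Then Y → Y · (1 + 0.31)^2
     = Y · 1.7161

Percentage change = ((1 + 0.31)^2 − 1) × 100% ≈ 71.6%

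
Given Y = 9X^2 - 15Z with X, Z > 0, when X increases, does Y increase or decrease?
Y increases

Taking the partial derivative:
∂Y/∂X = 18X

∂Y/∂X = 18X > 0 (assuming positive values)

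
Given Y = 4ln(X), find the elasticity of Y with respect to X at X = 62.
Elasticity = 1/ln(62) ≈ 0.2423

Elasticity = (dY/dX) · (X/Y)

dY/dX = 4/X
At X = 62: dY/dX = 2/31, Y = 4·ln(62)

Elasticity = (2/31) · (62 / (4·ln(62))) = 1/ln(62) ≈ 0.2423

Interpretation: for a small percentage change in X, the percentage change in Y is approximately 0.24 times as large.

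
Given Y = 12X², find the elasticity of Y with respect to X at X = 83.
Elasticity = 2

Elasticity = (dY/dX) · (X/Y)

dY/dX = 24·X
At X = 83: dY/dX = 1992, Y = 82668

Elasticity = 1992 · (83 / 82668) = 2

Interpretation: for a small percentage change in X, the percentage change in Y is approximately 2.00 times as large.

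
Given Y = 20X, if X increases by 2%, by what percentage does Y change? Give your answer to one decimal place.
2.0%

For Y = 20X:
If X → X(1 + 0.02)
Then Y → Y · (1 + 0.02)^1
     = Y · 1.0200

Percentage change = ((1 + 0.02)^1 − 1) × 100% = 2.0%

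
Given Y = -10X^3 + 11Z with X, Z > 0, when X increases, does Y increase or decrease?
Y decreases

Taking the partial derivative:
∂Y/∂X = -30X^2

∂Y/∂X = -30X^2 < 0 (assuming positive values)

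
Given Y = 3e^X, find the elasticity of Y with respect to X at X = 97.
Elasticity = 97

Elasticity = (dY/dX) · (X/Y)

dY/dX = 3·e^X
At X = 97: dY/dX = 3·e^97, Y = 3·e^97

Elasticity = (3·e^97) · (97 / (3·e^97)) = 97

Interpretation: for a small percentage change in X, the percentage change in Y is approximately 97.00 times as large.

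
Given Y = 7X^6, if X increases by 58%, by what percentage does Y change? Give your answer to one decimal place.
1455.8%

For Y = 7X^6:
If X → X(1 + 0.58)
Then Y → Y · (1 + 0.58)^6
     ≈ Y · 15.5576

Percentage change = ((1 + 0.58)^6 − 1) × 100% ≈ 1455.8%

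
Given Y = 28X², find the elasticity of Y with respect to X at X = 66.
Elasticity = 2

Elasticity = (dY/dX) · (X/Y)

dY/dX = 56·X
At X = 66: dY/dX = 3696, Y = 121968

Elasticity = 3696 · (66 / 121968) = 2

Interpretation: for a small percentage change in X, the percentage change in Y is approximately 2.00 times as large.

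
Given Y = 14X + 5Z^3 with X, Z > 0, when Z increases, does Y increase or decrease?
Y increases

Taking the partial derivative:
∂Y/∂Z = 15Z^2

∂Y/∂Z = 15Z^2 > 0 (assuming positive values)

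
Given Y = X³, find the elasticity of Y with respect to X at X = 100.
Elasticity = 3

Elasticity = (dY/dX) · (X/Y)

dY/dX = 3·X²
At X = 100: dY/dX = 30000, Y = 1000000

Elasticity = 30000 · (100 / 1000000) = 3

Interpretation: for a small percentage change in X, the percentage change in Y is approximately 3.00 times as large.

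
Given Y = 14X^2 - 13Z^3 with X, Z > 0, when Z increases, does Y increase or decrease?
Y decreases

Taking the partial derivative:
∂Y/∂Z = -39Z^2

∂Y/∂Z = -39Z^2 < 0 (assuming positive values)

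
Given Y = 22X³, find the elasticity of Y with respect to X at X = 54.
Elasticity = 3

Elasticity = (dY/dX) · (X/Y)

dY/dX = 66·X²
At X = 54: dY/dX = 192456, Y = 3464208

Elasticity = 192456 · (54 / 3464208) = 3

Interpretation: for a small percentage change in X, the percentage change in Y is approximately 3.00 times as large.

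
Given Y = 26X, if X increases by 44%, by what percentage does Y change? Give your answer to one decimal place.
44.0%

For Y = 26X:
If X → X(1 + 0.44)
Then Y → Y · (1 + 0.44)^1
     = Y · 1.4400

Percentage change = ((1 + 0.44)^1 − 1) × 100% = 44.0%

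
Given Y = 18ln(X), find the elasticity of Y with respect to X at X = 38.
Elasticity = 1/ln(38) ≈ 0.2749

Elasticity = (dY/dX) · (X/Y)

dY/dX = 18/X
At X = 38: dY/dX = 9/19, Y = 18·ln(38)

Elasticity = (9/19) · (38 / (18·ln(38))) = 1/ln(38) ≈ 0.2749

Interpretation: for a small percentage change in X, the percentage change in Y is approximately 0.27 times as large.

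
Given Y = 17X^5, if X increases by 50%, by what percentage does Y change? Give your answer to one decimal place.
659.4%

For Y = 17X^5:
If X → X(1 + 0.5)
Then Y → Y · (1 + 0.5)^5
     ≈ Y · 7.5938

Percentage change = ((1 + 0.5)^5 − 1) × 100% ≈ 659.4%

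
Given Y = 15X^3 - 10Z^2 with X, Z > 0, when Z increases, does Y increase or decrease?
Y decreases

Taking the partial derivative:
∂Y/∂Z = -20Z

∂Y/∂Z = -20Z < 0 (assuming positive values)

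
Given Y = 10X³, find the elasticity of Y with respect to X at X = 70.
Elasticity = 3

Elasticity = (dY/dX) · (X/Y)

dY/dX = 30·X²
At X = 70: dY/dX = 147000, Y = 3430000

Elasticity = 147000 · (70 / 3430000) = 3

Interpretation: for a small percentage change in X, the percentage change in Y is approximately 3.00 times as large.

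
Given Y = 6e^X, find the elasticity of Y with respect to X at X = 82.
Elasticity = 82

Elasticity = (dY/dX) · (X/Y)

dY/dX = 6·e^X
At X = 82: dY/dX = 6·e^82, Y = 6·e^82

Elasticity = (6·e^82) · (82 / (6·e^82)) = 82

Interpretation: for a small percentage change in X, the percentage change in Y is approximately 82.00 times as large.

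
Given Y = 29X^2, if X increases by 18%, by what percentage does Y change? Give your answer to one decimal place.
39.2%

For Y = 29X^2:
If X → X(1 + 0.18)
Then Y → Y · (1 + 0.18)^2
     = Y · 1.3924

Percentage change = ((1 + 0.18)^2 − 1) × 100% ≈ 39.2%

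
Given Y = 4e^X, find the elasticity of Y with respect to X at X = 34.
Elasticity = 34

Elasticity = (dY/dX) · (X/Y)

dY/dX = 4·e^X
At X = 34: dY/dX = 4·e^34, Y = 4·e^34

Elasticity = (4·e^34) · (34 / (4·e^34)) = 34

Interpretation: for a small percentage change in X, the percentage change in Y is approximately 34.00 times as large.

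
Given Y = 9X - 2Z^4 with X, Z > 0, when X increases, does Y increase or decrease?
Y increases

Taking the partial derivative:
∂Y/∂X = 9

∂Y/∂X = 9 > 0 (assuming positive values)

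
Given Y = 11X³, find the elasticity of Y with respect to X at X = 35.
Elasticity = 3

Elasticity = (dY/dX) · (X/Y)

dY/dX = 33·X²
At X = 35: dY/dX = 40425, Y = 471625

Elasticity = 40425 · (35 / 471625) = 3

Interpretation: for a small percentage change in X, the percentage change in Y is approximately 3.00 times as large.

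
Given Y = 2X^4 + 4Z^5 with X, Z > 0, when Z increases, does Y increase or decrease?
Y increases

Taking the partial derivative:
∂Y/∂Z = 20Z^4

∂Y/∂Z = 20Z^4 > 0 (assuming positive values)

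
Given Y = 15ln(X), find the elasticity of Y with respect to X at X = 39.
Elasticity = 1/ln(39) ≈ 0.2730

Elasticity = (dY/dX) · (X/Y)

dY/dX = 15/X
At X = 39: dY/dX = 5/13, Y = 15·ln(39)

Elasticity = (5/13) · (39 / (15·ln(39))) = 1/ln(39) ≈ 0.2730

Interpretation: for a small percentage change in X, the percentage change in Y is approximately 0.27 times as large.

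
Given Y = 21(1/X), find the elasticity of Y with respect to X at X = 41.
Elasticity = -1

Elasticity = (dY/dX) · (X/Y)

dY/dX = -21/X²
At X = 41: dY/dX = -21/1681, Y = 21/41

Elasticity = (-21/1681) · (41 / (21/41)) = -1

Interpretation: for a small percentage change in X, the percentage change in Y is approximately -1.00 times as large.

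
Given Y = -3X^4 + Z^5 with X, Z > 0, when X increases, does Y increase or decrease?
Y decreases

Taking the partial derivative:
∂Y/∂X = -12X^3

∂Y/∂X = -12X^3 < 0 (assuming positive values)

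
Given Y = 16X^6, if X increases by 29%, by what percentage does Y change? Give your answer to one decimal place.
360.8%

For Y = 16X^6:
If X → X(1 + 0.29)
Then Y → Y · (1 + 0.29)^6
     ≈ Y · 4.6083

Percentage change = ((1 + 0.29)^6 − 1) × 100% ≈ 360.8%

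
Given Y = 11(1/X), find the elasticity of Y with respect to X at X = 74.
Elasticity = -1

Elasticity = (dY/dX) · (X/Y)

dY/dX = -11/X²
At X = 74: dY/dX = -11/5476, Y = 11/74

Elasticity = (-11/5476) · (74 / (11/74)) = -1

Interpretation: for a small percentage change in X, the percentage change in Y is approximately -1.00 times as large.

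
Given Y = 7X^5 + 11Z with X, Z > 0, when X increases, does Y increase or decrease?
Y increases

Taking the partial derivative:
∂Y/∂X = 35X^4

∂Y/∂X = 35X^4 > 0 (assuming positive values)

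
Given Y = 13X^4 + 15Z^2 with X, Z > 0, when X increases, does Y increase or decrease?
Y increases

Taking the partial derivative:
∂Y/∂X = 52X^3

∂Y/∂X = 52X^3 > 0 (assuming positive values)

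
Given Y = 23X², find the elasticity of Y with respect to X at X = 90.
Elasticity = 2

Elasticity = (dY/dX) · (X/Y)

dY/dX = 46·X
At X = 90: dY/dX = 4140, Y = 186300

Elasticity = 4140 · (90 / 186300) = 2

Interpretation: for a small percentage change in X, the percentage change in Y is approximately 2.00 times as large.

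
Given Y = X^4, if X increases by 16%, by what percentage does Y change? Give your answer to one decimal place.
81.1%

For Y = X^4:
If X → X(1 + 0.16)
Then Y → Y · (1 + 0.16)^4
     ≈ Y · 1.8106

Percentage change = ((1 + 0.16)^4 − 1) × 100% ≈ 81.1%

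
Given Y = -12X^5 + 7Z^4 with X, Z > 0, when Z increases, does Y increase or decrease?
Y increases

Taking the partial derivative:
∂Y/∂Z = 28Z^3

∂Y/∂Z = 28Z^3 > 0 (assuming positive values)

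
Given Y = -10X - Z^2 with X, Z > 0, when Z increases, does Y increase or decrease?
Y decreases

Taking the partial derivative:
∂Y/∂Z = -2Z

∂Y/∂Z = -2Z < 0 (assuming positive values)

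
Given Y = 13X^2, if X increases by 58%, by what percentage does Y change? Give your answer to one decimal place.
149.6%

For Y = 13X^2:
If X → X(1 + 0.58)
Then Y → Y · (1 + 0.58)^2
     = Y · 2.4964

Percentage change = ((1 + 0.58)^2 − 1) × 100% ≈ 149.6%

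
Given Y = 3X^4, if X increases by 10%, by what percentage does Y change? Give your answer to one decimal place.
46.4%

For Y = 3X^4:
If X → X(1 + 0.1)
Then Y → Y · (1 + 0.1)^4
     = Y · 1.4641

Percentage change = ((1 + 0.1)^4 − 1) × 100% ≈ 46.4%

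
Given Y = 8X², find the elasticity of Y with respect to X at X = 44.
Elasticity = 2

Elasticity = (dY/dX) · (X/Y)

dY/dX = 16·X
At X = 44: dY/dX = 704, Y = 15488

Elasticity = 704 · (44 / 15488) = 2

Interpretation: for a small percentage change in X, the percentage change in Y is approximately 2.00 times as large.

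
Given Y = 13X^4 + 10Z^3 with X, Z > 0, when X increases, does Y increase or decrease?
Y increases

Taking the partial derivative:
∂Y/∂X = 52X^3

∂Y/∂X = 52X^3 > 0 (assuming positive values)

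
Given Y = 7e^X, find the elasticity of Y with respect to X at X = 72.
Elasticity = 72

Elasticity = (dY/dX) · (X/Y)

dY/dX = 7·e^X
At X = 72: dY/dX = 7·e^72, Y = 7·e^72

Elasticity = (7·e^72) · (72 / (7·e^72)) = 72

Interpretation: for a small percentage change in X, the percentage change in Y is approximately 72.00 times as large.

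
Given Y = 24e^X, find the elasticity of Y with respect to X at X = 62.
Elasticity = 62

Elasticity = (dY/dX) · (X/Y)

dY/dX = 24·e^X
At X = 62: dY/dX = 24·e^62, Y = 24·e^62

Elasticity = (24·e^62) · (62 / (24·e^62)) = 62

Interpretation: for a small percentage change in X, the percentage change in Y is approximately 62.00 times as large.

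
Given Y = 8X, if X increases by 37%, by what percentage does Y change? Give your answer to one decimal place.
37.0%

For Y = 8X:
If X → X(1 + 0.37)
Then Y → Y · (1 + 0.37)^1
     = Y · 1.3700

Percentage change = ((1 + 0.37)^1 − 1) × 100% = 37.0%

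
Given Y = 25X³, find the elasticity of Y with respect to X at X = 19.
Elasticity = 3

Elasticity = (dY/dX) · (X/Y)

dY/dX = 75·X²
At X = 19: dY/dX = 27075, Y = 171475

Elasticity = 27075 · (19 / 171475) = 3

Interpretation: for a small percentage change in X, the percentage change in Y is approximately 3.00 times as large.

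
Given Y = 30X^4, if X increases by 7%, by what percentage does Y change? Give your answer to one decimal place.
31.1%

For Y = 30X^4:
If X → X(1 + 0.07)
Then Y → Y · (1 + 0.07)^4
     ≈ Y · 1.3108

Percentage change = ((1 + 0.07)^4 − 1) × 100% ≈ 31.1%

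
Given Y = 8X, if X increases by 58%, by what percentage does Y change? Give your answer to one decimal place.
58.0%

For Y = 8X:
If X → X(1 + 0.58)
Then Y → Y · (1 + 0.58)^1
     = Y · 1.5800

Percentage change = ((1 + 0.58)^1 − 1) × 100% = 58.0%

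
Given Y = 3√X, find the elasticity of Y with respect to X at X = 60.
Elasticity = 1/2

Elasticity = (dY/dX) · (X/Y)

dY/dX = 3/(2·√X)
At X = 60: dY/dX = √15/20, Y = 6·√15

Elasticity = (√15/20) · (60 / (6·√15)) = 1/2

Interpretation: for a small percentage change in X, the percentage change in Y is approximately 0.50 times as large.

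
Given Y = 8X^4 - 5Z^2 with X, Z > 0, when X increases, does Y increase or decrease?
Y increases

Taking the partial derivative:
∂Y/∂X = 32X^3

∂Y/∂X = 32X^3 > 0 (assuming positive values)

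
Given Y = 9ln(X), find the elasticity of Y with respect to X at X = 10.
Elasticity = 1/ln(10) ≈ 0.4343

Elasticity = (dY/dX) · (X/Y)

dY/dX = 9/X
At X = 10: dY/dX = 9/10, Y = 9·ln(10)

Elasticity = (9/10) · (10 / (9·ln(10))) = 1/ln(10) ≈ 0.4343

Interpretation: for a small percentage change in X, the percentage change in Y is approximately 0.43 times as large.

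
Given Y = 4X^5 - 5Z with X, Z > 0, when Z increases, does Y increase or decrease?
Y decreases

Taking the partial derivative:
∂Y/∂Z = -5

∂Y/∂Z = -5 < 0 (assuming positive values)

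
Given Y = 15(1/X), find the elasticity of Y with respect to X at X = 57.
Elasticity = -1

Elasticity = (dY/dX) · (X/Y)

dY/dX = -15/X²
At X = 57: dY/dX = -5/1083, Y = 5/19

Elasticity = (-5/1083) · (57 / (5/19)) = -1

Interpretation: for a small percentage change in X, the percentage change in Y is approximately -1.00 times as large.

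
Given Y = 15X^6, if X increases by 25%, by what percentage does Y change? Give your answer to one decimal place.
281.5%

For Y = 15X^6:
If X → X(1 + 0.25)
Then Y → Y · (1 + 0.25)^6
     ≈ Y · 3.8147

Percentage change = ((1 + 0.25)^6 − 1) × 100% ≈ 281.5%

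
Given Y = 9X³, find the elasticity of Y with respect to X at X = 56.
Elasticity = 3

Elasticity = (dY/dX) · (X/Y)

dY/dX = 27·X²
At X = 56: dY/dX = 84672, Y = 1580544

Elasticity = 84672 · (56 / 1580544) = 3

Interpretation: for a small percentage change in X, the percentage change in Y is approximately 3.00 times as large.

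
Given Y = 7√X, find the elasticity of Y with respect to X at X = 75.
Elasticity = 1/2

Elasticity = (dY/dX) · (X/Y)

dY/dX = 7/(2·√X)
At X = 75: dY/dX = 7·√3/30, Y = 35·√3

Elasticity = (7·√3/30) · (75 / (35·√3)) = 1/2

Interpretation: for a small percentage change in X, the percentage change in Y is approximately 0.50 times as large.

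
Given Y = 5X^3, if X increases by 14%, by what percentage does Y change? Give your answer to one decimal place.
48.2%

For Y = 5X^3:
If X → X(1 + 0.14)
Then Y → Y · (1 + 0.14)^3
     ≈ Y · 1.4815

Percentage change = ((1 + 0.14)^3 − 1) × 100% ≈ 48.2%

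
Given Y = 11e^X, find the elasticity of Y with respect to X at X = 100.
Elasticity = 100

Elasticity = (dY/dX) · (X/Y)

dY/dX = 11·e^X
At X = 100: dY/dX = 11·e^100, Y = 11·e^100

Elasticity = (11·e^100) · (100 / (11·e^100)) = 100

Interpretation: for a small percentage change in X, the percentage change in Y is approximately 100.00 times as large.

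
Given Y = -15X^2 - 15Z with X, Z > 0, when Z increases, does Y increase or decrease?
Y decreases

Taking the partial derivative:
∂Y/∂Z = -15

∂Y/∂Z = -15 < 0 (assuming positive values)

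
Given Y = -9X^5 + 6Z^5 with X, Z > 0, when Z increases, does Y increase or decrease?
Y increases

Taking the partial derivative:
∂Y/∂Z = 30Z^4

∂Y/∂Z = 30Z^4 > 0 (assuming positive values)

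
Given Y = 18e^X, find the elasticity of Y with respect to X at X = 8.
Elasticity = 8

Elasticity = (dY/dX) · (X/Y)

dY/dX = 18·e^X
At X = 8: dY/dX = 18·e^8, Y = 18·e^8

Elasticity = (18·e^8) · (8 / (18·e^8)) = 8

Interpretation: for a small percentage change in X, the percentage change in Y is approximately 8.00 times as large.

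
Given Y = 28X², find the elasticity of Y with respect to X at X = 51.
Elasticity = 2

Elasticity = (dY/dX) · (X/Y)

dY/dX = 56·X
At X = 51: dY/dX = 2856, Y = 72828

Elasticity = 2856 · (51 / 72828) = 2

Interpretation: for a small percentage change in X, the percentage change in Y is approximately 2.00 times as large.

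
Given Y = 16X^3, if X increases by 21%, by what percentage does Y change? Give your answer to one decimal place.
77.2%

For Y = 16X^3:
If X → X(1 + 0.21)
Then Y → Y · (1 + 0.21)^3
     ≈ Y · 1.7716

Percentage change = ((1 + 0.21)^3 − 1) × 100% ≈ 77.2%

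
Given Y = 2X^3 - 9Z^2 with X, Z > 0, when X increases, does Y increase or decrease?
Y increases

Taking the partial derivative:
∂Y/∂X = 6X^2

∂Y/∂X = 6X^2 > 0 (assuming positive values)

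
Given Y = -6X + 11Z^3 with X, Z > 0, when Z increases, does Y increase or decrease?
Y increases

Taking the partial derivative:
∂Y/∂Z = 33Z^2

∂Y/∂Z = 33Z^2 > 0 (assuming positive values)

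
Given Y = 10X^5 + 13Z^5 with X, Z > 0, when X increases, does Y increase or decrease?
Y increases

Taking the partial derivative:
∂Y/∂X = 50X^4

∂Y/∂X = 50X^4 > 0 (assuming positive values)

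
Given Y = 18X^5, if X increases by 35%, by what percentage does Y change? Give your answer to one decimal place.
348.4%

For Y = 18X^5:
If X → X(1 + 0.35)
Then Y → Y · (1 + 0.35)^5
     ≈ Y · 4.4840

Percentage change = ((1 + 0.35)^5 − 1) × 100% ≈ 348.4%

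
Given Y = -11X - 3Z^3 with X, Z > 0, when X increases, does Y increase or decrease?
Y decreases

Taking the partial derivative:
∂Y/∂X = -11

∂Y/∂X = -11 < 0 (assuming positive values)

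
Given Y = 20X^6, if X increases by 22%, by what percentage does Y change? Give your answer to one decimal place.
229.7%

For Y = 20X^6:
If X → X(1 + 0.22)
Then Y → Y · (1 + 0.22)^6
     ≈ Y · 3.2973

Percentage change = ((1 + 0.22)^6 − 1) × 100% ≈ 229.7%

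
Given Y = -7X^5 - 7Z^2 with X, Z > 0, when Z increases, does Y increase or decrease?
Y decreases

Taking the partial derivative:
∂Y/∂Z = -14Z

∂Y/∂Z = -14Z < 0 (assuming positive values)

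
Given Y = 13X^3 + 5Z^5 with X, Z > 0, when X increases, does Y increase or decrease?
Y increases

Taking the partial derivative:
∂Y/∂X = 39X^2

∂Y/∂X = 39X^2 > 0 (assuming positive values)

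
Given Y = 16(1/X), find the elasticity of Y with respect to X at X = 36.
Elasticity = -1

Elasticity = (dY/dX) · (X/Y)

dY/dX = -16/X²
At X = 36: dY/dX = -1/81, Y = 4/9

Elasticity = (-1/81) · (36 / (4/9)) = -1

Interpretation: for a small percentage change in X, the percentage change in Y is approximately -1.00 times as large.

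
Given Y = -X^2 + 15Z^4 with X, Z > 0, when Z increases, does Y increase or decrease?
Y increases

Taking the partial derivative:
∂Y/∂Z = 60Z^3

∂Y/∂Z = 60Z^3 > 0 (assuming positive values)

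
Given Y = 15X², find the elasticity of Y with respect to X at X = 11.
Elasticity = 2

Elasticity = (dY/dX) · (X/Y)

dY/dX = 30·X
At X = 11: dY/dX = 330, Y = 1815

Elasticity = 330 · (11 / 1815) = 2

Interpretation: for a small percentage change in X, the percentage change in Y is approximately 2.00 times as large.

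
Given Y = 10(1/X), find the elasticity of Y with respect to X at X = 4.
Elasticity = -1

Elasticity = (dY/dX) · (X/Y)

dY/dX = -10/X²
At X = 4: dY/dX = -5/8, Y = 5/2

Elasticity = (-5/8) · (4 / (5/2)) = -1

Interpretation: for a small percentage change in X, the percentage change in Y is approximately -1.00 times as large.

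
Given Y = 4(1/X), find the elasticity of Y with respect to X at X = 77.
Elasticity = -1

Elasticity = (dY/dX) · (X/Y)

dY/dX = -4/X²
At X = 77: dY/dX = -4/5929, Y = 4/77

Elasticity = (-4/5929) · (77 / (4/77)) = -1

Interpretation: for a small percentage change in X, the percentage change in Y is approximately -1.00 times as large.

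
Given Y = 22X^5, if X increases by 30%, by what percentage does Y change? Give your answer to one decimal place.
271.3%

For Y = 22X^5:
If X → X(1 + 0.3)
Then Y → Y · (1 + 0.3)^5
     ≈ Y · 3.7129

Percentage change = ((1 + 0.3)^5 − 1) × 100% ≈ 271.3%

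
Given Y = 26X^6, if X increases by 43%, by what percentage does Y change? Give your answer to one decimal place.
755.1%

For Y = 26X^6:
If X → X(1 + 0.43)
Then Y → Y · (1 + 0.43)^6
     ≈ Y · 8.5510

Percentage change = ((1 + 0.43)^6 − 1) × 100% ≈ 755.1%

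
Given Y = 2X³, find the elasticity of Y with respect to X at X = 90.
Elasticity = 3

Elasticity = (dY/dX) · (X/Y)

dY/dX = 6·X²
At X = 90: dY/dX = 48600, Y = 1458000

Elasticity = 48600 · (90 / 1458000) = 3

Interpretation: for a small percentage change in X, the percentage change in Y is approximately 3.00 times as large.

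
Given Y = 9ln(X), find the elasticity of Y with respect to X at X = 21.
Elasticity = 1/ln(21) ≈ 0.3285

Elasticity = (dY/dX) · (X/Y)

dY/dX = 9/X
At X = 21: dY/dX = 3/7, Y = 9·ln(21)

Elasticity = (3/7) · (21 / (9·ln(21))) = 1/ln(21) ≈ 0.3285

Interpretation: for a small percentage change in X, the percentage change in Y is approximately 0.33 times as large.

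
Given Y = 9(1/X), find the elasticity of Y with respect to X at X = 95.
Elasticity = -1

Elasticity = (dY/dX) · (X/Y)

dY/dX = -9/X²
At X = 95: dY/dX = -9/9025, Y = 9/95

Elasticity = (-9/9025) · (95 / (9/95)) = -1

Interpretation: for a small percentage change in X, the percentage change in Y is approximately -1.00 times as large.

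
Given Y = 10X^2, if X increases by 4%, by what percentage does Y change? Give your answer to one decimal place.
8.2%

For Y = 10X^2:
If X → X(1 + 0.04)
Then Y → Y · (1 + 0.04)^2
     = Y · 1.0816

Percentage change = ((1 + 0.04)^2 − 1) × 100% ≈ 8.2%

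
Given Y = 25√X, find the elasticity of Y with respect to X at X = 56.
Elasticity = 1/2

Elasticity = (dY/dX) · (X/Y)

dY/dX = 25/(2·√X)
At X = 56: dY/dX = 25·√14/56, Y = 50·√14

Elasticity = (25·√14/56) · (56 / (50·√14)) = 1/2

Interpretation: for a small percentage change in X, the percentage change in Y is approximately 0.50 times as large.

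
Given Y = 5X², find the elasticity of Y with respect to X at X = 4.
Elasticity = 2

Elasticity = (dY/dX) · (X/Y)

dY/dX = 10·X
At X = 4: dY/dX = 40, Y = 80

Elasticity = 40 · (4 / 80) = 2

Interpretation: for a small percentage change in X, the percentage change in Y is approximately 2.00 times as large.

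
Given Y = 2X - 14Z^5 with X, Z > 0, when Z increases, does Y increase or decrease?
Y decreases

Taking the partial derivative:
∂Y/∂Z = -70Z^4

∂Y/∂Z = -70Z^4 < 0 (assuming positive values)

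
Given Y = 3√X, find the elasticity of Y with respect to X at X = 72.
Elasticity = 1/2

Elasticity = (dY/dX) · (X/Y)

dY/dX = 3/(2·√X)
At X = 72: dY/dX = √2/8, Y = 18·√2

Elasticity = (√2/8) · (72 / (18·√2)) = 1/2

Interpretation: for a small percentage change in X, the percentage change in Y is approximately 0.50 times as large.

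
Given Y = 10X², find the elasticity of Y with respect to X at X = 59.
Elasticity = 2

Elasticity = (dY/dX) · (X/Y)

dY/dX = 20·X
At X = 59: dY/dX = 1180, Y = 34810

Elasticity = 1180 · (59 / 34810) = 2

Interpretation: for a small percentage change in X, the percentage change in Y is approximately 2.00 times as large.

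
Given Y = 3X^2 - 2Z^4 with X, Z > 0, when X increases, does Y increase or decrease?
Y increases

Taking the partial derivative:
∂Y/∂X = 6X

∂Y/∂X = 6X > 0 (assuming positive values)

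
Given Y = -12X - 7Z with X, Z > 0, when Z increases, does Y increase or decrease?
Y decreases

Taking the partial derivative:
∂Y/∂Z = -7

∂Y/∂Z = -7 < 0 (assuming positive values)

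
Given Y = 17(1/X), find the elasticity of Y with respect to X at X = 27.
Elasticity = -1

Elasticity = (dY/dX) · (X/Y)

dY/dX = -17/X²
At X = 27: dY/dX = -17/729, Y = 17/27

Elasticity = (-17/729) · (27 / (17/27)) = -1

Interpretation: for a small percentage change in X, the percentage change in Y is approximately -1.00 times as large.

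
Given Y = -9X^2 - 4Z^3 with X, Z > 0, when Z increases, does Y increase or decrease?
Y decreases

Taking the partial derivative:
∂Y/∂Z = -12Z^2

∂Y/∂Z = -12Z^2 < 0 (assuming positive values)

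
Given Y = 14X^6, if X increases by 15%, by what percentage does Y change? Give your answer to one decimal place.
131.3%

For Y = 14X^6:
If X → X(1 + 0.15)
Then Y → Y · (1 + 0.15)^6
     ≈ Y · 2.3131

Percentage change = ((1 + 0.15)^6 − 1) × 100% ≈ 131.3%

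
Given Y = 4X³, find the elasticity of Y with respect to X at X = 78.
Elasticity = 3

Elasticity = (dY/dX) · (X/Y)

dY/dX = 12·X²
At X = 78: dY/dX = 73008, Y = 1898208

Elasticity = 73008 · (78 / 1898208) = 3

Interpretation: for a small percentage change in X, the percentage change in Y is approximately 3.00 times as large.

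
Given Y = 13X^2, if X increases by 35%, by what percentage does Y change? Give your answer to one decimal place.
82.3%

For Y = 13X^2:
If X → X(1 + 0.35)
Then Y → Y · (1 + 0.35)^2
     = Y · 1.8225

Percentage change = ((1 + 0.35)^2 − 1) × 100% ≈ 82.3%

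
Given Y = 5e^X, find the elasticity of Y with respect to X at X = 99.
Elasticity = 99

Elasticity = (dY/dX) · (X/Y)

dY/dX = 5·e^X
At X = 99: dY/dX = 5·e^99, Y = 5·e^99

Elasticity = (5·e^99) · (99 / (5·e^99)) = 99

Interpretation: for a small percentage change in X, the percentage change in Y is approximately 99.00 times as large.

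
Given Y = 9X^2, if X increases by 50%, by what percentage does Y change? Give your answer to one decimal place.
125.0%

For Y = 9X^2:
If X → X(1 + 0.5)
Then Y → Y · (1 + 0.5)^2
     = Y · 2.2500

Percentage change = ((1 + 0.5)^2 − 1) × 100% = 125.0%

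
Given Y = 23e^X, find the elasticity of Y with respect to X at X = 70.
Elasticity = 70

Elasticity = (dY/dX) · (X/Y)

dY/dX = 23·e^X
At X = 70: dY/dX = 23·e^70, Y = 23·e^70

Elasticity = (23·e^70) · (70 / (23·e^70)) = 70

Interpretation: for a small percentage change in X, the percentage change in Y is approximately 70.00 times as large.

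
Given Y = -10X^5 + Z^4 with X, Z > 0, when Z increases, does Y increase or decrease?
Y increases

Taking the partial derivative:
∂Y/∂Z = 4Z^3

∂Y/∂Z = 4Z^3 > 0 (assuming positive values)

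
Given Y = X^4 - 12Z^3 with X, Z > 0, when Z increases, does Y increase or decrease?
Y decreases

Taking the partial derivative:
∂Y/∂Z = -36Z^2

∂Y/∂Z = -36Z^2 < 0 (assuming positive values)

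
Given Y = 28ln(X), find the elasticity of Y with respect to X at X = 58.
Elasticity = 1/ln(58) ≈ 0.2463

Elasticity = (dY/dX) · (X/Y)

dY/dX = 28/X
At X = 58: dY/dX = 14/29, Y = 28·ln(58)

Elasticity = (14/29) · (58 / (28·ln(58))) = 1/ln(58) ≈ 0.2463

Interpretation: for a small percentage change in X, the percentage change in Y is approximately 0.25 times as large.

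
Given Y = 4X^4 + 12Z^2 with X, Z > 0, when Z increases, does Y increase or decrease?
Y increases

Taking the partial derivative:
∂Y/∂Z = 24Z

∂Y/∂Z = 24Z > 0 (assuming positive values)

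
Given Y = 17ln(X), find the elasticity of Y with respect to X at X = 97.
Elasticity = 1/ln(97) ≈ 0.2186

Elasticity = (dY/dX) · (X/Y)

dY/dX = 17/X
At X = 97: dY/dX = 17/97, Y = 17·ln(97)

Elasticity = (17/97) · (97 / (17·ln(97))) = 1/ln(97) ≈ 0.2186

Interpretation: for a small percentage change in X, the percentage change in Y is approximately 0.22 times as large.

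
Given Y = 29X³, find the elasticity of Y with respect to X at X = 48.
Elasticity = 3

Elasticity = (dY/dX) · (X/Y)

dY/dX = 87·X²
At X = 48: dY/dX = 200448, Y = 3207168

Elasticity = 200448 · (48 / 3207168) = 3

Interpretation: for a small percentage change in X, the percentage change in Y is approximately 3.00 times as large.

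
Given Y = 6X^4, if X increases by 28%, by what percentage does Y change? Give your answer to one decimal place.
168.4%

For Y = 6X^4:
If X → X(1 + 0.28)
Then Y → Y · (1 + 0.28)^4
     ≈ Y · 2.6844

Percentage change = ((1 + 0.28)^4 − 1) × 100% ≈ 168.4%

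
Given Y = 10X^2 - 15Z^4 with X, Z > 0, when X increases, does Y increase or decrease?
Y increases

Taking the partial derivative:
∂Y/∂X = 20X

∂Y/∂X = 20X > 0 (assuming positive values)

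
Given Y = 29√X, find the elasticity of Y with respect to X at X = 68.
Elasticity = 1/2

Elasticity = (dY/dX) · (X/Y)

dY/dX = 29/(2·√X)
At X = 68: dY/dX = 29·√17/68, Y = 58·√17

Elasticity = (29·√17/68) · (68 / (58·√17)) = 1/2

Interpretation: for a small percentage change in X, the percentage change in Y is approximately 0.50 times as large.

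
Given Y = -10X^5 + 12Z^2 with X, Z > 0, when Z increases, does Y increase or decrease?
Y increases

Taking the partial derivative:
∂Y/∂Z = 24Z

∂Y/∂Z = 24Z > 0 (assuming positive values)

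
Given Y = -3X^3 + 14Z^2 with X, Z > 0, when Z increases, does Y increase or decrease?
Y increases

Taking the partial derivative:
∂Y/∂Z = 28Z

∂Y/∂Z = 28Z > 0 (assuming positive values)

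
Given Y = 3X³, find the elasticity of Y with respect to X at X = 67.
Elasticity = 3

Elasticity = (dY/dX) · (X/Y)

dY/dX = 9·X²
At X = 67: dY/dX = 40401, Y = 902289

Elasticity = 40401 · (67 / 902289) = 3

Interpretation: for a small percentage change in X, the percentage change in Y is approximately 3.00 times as large.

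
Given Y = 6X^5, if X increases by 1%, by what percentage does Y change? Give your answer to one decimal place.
5.1%

For Y = 6X^5:
If X → X(1 + 0.01)
Then Y → Y · (1 + 0.01)^5
     ≈ Y · 1.0510

Percentage change = ((1 + 0.01)^5 − 1) × 100% ≈ 5.1%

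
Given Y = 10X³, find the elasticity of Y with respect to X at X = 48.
Elasticity = 3

Elasticity = (dY/dX) · (X/Y)

dY/dX = 30·X²
At X = 48: dY/dX = 69120, Y = 1105920

Elasticity = 69120 · (48 / 1105920) = 3

Interpretation: for a small percentage change in X, the percentage change in Y is approximately 3.00 times as large.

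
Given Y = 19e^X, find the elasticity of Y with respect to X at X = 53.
Elasticity = 53

Elasticity = (dY/dX) · (X/Y)

dY/dX = 19·e^X
At X = 53: dY/dX = 19·e^53, Y = 19·e^53

Elasticity = (19·e^53) · (53 / (19·e^53)) = 53

Interpretation: for a small percentage change in X, the percentage change in Y is approximately 53.00 times as large.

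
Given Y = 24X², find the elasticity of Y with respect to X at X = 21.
Elasticity = 2

Elasticity = (dY/dX) · (X/Y)

dY/dX = 48·X
At X = 21: dY/dX = 1008, Y = 10584

Elasticity = 1008 · (21 / 10584) = 2

Interpretation: for a small percentage change in X, the percentage change in Y is approximately 2.00 times as large.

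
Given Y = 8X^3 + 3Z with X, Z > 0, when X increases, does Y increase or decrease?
Y increases

Taking the partial derivative:
∂Y/∂X = 24X^2

∂Y/∂X = 24X^2 > 0 (assuming positive values)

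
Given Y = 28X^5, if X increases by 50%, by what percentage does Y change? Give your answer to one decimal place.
659.4%

For Y = 28X^5:
If X → X(1 + 0.5)
Then Y → Y · (1 + 0.5)^5
     ≈ Y · 7.5938

Percentage change = ((1 + 0.5)^5 − 1) × 100% ≈ 659.4%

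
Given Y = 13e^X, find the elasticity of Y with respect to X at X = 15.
Elasticity = 15

Elasticity = (dY/dX) · (X/Y)

dY/dX = 13·e^X
At X = 15: dY/dX = 13·e^15, Y = 13·e^15

Elasticity = (13·e^15) · (15 / (13·e^15)) = 15

Interpretation: for a small percentage change in X, the percentage change in Y is approximately 15.00 times as large.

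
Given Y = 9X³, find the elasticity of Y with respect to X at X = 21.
Elasticity = 3

Elasticity = (dY/dX) · (X/Y)

dY/dX = 27·X²
At X = 21: dY/dX = 11907, Y = 83349

Elasticity = 11907 · (21 / 83349) = 3

Interpretation: for a small percentage change in X, the percentage change in Y is approximately 3.00 times as large.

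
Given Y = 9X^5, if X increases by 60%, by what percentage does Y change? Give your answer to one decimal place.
948.6%

For Y = 9X^5:
If X → X(1 + 0.6)
Then Y → Y · (1 + 0.6)^5
     ≈ Y · 10.4858

Percentage change = ((1 + 0.6)^5 − 1) × 100% ≈ 948.6%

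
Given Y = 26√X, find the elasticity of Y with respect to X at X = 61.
Elasticity = 1/2

Elasticity = (dY/dX) · (X/Y)

dY/dX = 13/√X
At X = 61: dY/dX = 13·√61/61, Y = 26·√61

Elasticity = (13·√61/61) · (61 / (26·√61)) = 1/2

Interpretation: for a small percentage change in X, the percentage change in Y is approximately 0.50 times as large.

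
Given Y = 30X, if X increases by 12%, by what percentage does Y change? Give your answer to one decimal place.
12.0%

For Y = 30X:
If X → X(1 + 0.12)
Then Y → Y · (1 + 0.12)^1
     = Y · 1.1200

Percentage change = ((1 + 0.12)^1 − 1) × 100% = 12.0%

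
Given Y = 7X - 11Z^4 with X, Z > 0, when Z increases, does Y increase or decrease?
Y decreases

Taking the partial derivative:
∂Y/∂Z = -44Z^3

∂Y/∂Z = -44Z^3 < 0 (assuming positive values)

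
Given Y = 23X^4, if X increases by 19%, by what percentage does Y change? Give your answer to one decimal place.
100.5%

For Y = 23X^4:
If X → X(1 + 0.19)
Then Y → Y · (1 + 0.19)^4
     ≈ Y · 2.0053

Percentage change = ((1 + 0.19)^4 − 1) × 100% ≈ 100.5%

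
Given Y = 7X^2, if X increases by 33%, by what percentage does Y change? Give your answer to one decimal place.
76.9%

For Y = 7X^2:
If X → X(1 + 0.33)
Then Y → Y · (1 + 0.33)^2
     = Y · 1.7689

Percentage change = ((1 + 0.33)^2 − 1) × 100% ≈ 76.9%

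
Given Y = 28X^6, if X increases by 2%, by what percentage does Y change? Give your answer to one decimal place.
12.6%

For Y = 28X^6:
If X → X(1 + 0.02)
Then Y → Y · (1 + 0.02)^6
     ≈ Y · 1.1262

Percentage change = ((1 + 0.02)^6 − 1) × 100% ≈ 12.6%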